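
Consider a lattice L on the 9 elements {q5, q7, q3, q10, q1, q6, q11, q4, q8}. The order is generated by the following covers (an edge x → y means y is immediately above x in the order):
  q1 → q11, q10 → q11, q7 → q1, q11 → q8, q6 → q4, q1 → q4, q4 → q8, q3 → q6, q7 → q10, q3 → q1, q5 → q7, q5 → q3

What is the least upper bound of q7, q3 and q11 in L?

q11

Common upper bounds of {q7, q3, q11}: q11, q8.
The least among these is q11.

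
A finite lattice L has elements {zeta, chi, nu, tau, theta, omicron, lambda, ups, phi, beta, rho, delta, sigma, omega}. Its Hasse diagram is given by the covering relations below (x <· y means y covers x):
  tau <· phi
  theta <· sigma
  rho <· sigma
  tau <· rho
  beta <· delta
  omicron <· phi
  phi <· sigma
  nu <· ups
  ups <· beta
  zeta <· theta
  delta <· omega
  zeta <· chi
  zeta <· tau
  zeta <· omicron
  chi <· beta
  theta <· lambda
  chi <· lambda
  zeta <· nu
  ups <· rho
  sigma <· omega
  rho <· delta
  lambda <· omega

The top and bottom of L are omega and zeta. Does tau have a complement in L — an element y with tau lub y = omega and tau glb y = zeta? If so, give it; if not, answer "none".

lambda

Need y with tau ∨ y = omega and tau ∧ y = zeta.
Checking each element gives: lambda.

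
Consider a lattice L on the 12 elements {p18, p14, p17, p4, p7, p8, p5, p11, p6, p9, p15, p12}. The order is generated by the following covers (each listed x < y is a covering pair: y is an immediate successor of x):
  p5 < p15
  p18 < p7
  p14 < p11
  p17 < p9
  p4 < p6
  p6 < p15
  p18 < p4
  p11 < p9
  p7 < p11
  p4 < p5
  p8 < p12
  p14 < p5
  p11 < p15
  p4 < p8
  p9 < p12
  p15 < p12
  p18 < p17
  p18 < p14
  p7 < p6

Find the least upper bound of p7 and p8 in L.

p12

Common upper bounds of {p7, p8}: p12.
The least among these is p12.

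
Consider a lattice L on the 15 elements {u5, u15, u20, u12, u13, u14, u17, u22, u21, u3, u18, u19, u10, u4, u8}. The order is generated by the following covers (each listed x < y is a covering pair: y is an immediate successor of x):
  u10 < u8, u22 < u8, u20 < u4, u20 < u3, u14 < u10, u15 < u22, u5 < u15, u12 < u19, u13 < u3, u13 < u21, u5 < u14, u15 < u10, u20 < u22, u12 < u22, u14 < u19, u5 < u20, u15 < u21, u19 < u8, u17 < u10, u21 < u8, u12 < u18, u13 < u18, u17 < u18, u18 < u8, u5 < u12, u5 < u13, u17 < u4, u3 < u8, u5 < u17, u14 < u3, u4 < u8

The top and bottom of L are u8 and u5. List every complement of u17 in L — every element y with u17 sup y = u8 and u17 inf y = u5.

Need y with u17 ∨ y = u8 and u17 ∧ y = u5.
Checking each element gives: u19, u21, u22, u3.

u19, u21, u22, u3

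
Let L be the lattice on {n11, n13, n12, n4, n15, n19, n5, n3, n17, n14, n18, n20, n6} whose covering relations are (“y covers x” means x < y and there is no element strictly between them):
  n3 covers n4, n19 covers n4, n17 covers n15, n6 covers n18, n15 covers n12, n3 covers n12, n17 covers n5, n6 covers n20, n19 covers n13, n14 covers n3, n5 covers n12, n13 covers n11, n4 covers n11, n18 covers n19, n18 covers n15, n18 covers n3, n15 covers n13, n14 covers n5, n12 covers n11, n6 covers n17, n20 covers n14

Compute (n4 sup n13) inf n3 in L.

n4

n4 ∨ n13 = n19
n19 ∧ n3 = n4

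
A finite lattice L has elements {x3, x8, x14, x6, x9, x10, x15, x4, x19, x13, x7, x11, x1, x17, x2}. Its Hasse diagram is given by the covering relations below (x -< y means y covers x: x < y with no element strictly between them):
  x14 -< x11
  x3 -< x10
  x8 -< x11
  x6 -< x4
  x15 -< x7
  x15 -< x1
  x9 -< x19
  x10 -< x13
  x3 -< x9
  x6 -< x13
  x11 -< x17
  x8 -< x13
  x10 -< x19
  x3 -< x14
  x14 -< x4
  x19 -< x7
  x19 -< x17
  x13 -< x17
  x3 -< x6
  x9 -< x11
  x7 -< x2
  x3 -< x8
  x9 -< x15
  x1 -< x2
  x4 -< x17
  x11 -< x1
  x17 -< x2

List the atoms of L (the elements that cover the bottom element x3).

The atoms are exactly the elements that cover x3: x10, x14, x6, x8, x9.

x10, x14, x6, x8, x9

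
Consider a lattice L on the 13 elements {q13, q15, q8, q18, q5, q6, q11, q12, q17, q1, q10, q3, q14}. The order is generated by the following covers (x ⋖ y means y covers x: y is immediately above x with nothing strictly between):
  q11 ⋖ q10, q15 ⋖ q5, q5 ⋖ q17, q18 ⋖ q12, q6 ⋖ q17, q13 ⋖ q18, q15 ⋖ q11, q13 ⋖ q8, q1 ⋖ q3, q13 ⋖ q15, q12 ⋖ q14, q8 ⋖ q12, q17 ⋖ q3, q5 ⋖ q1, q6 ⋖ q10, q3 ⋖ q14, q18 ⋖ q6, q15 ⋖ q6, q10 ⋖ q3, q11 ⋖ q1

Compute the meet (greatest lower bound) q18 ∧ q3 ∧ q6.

Common lower bounds of {q18, q3, q6}: q13, q18.
The greatest among these is q18.

q18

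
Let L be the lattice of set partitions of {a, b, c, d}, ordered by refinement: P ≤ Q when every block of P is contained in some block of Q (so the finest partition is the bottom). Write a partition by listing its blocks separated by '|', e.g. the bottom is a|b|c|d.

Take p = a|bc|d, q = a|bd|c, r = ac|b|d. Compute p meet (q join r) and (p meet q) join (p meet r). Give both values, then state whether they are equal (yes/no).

q join r = ac|bd, so p meet (q join r) = a|bc|d meet ac|bd = a|b|c|d.
p meet q = a|b|c|d and p meet r = a|b|c|d, so (p meet q) join (p meet r) = a|b|c|d join a|b|c|d = a|b|c|d.
Equal: yes.

a|b|c|d; a|b|c|d; yes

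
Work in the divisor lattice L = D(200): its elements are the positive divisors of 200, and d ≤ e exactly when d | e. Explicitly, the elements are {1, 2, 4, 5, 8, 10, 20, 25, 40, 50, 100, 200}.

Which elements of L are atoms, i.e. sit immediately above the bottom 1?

The atoms are exactly the elements that cover 1: 2, 5.

2, 5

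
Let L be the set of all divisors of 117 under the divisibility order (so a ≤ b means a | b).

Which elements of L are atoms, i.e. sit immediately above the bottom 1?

13, 3

The atoms are exactly the elements that cover 1: 13, 3.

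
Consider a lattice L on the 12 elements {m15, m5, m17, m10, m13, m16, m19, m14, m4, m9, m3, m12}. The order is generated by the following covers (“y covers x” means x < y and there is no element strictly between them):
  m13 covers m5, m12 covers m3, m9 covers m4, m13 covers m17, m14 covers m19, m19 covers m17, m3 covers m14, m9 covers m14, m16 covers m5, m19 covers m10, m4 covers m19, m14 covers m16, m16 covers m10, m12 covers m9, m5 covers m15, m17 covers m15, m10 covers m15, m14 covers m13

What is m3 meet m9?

Common lower bounds of {m3, m9}: m10, m13, m14, m15, m16, m17, m19, m5.
The greatest among these is m14.

m14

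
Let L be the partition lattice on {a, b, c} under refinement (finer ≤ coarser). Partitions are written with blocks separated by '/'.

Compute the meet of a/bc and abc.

Common lower bounds of {a/bc, abc}: a/b/c, a/bc.
The greatest among these is a/bc.

a/bc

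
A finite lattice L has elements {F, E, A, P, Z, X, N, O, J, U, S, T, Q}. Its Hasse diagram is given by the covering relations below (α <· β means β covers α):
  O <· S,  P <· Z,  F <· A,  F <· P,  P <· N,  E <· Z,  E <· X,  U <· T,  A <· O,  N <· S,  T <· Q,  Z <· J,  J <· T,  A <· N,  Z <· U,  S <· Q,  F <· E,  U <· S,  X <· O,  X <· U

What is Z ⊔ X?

Common upper bounds of {Z, X}: Q, S, T, U.
The least among these is U.

U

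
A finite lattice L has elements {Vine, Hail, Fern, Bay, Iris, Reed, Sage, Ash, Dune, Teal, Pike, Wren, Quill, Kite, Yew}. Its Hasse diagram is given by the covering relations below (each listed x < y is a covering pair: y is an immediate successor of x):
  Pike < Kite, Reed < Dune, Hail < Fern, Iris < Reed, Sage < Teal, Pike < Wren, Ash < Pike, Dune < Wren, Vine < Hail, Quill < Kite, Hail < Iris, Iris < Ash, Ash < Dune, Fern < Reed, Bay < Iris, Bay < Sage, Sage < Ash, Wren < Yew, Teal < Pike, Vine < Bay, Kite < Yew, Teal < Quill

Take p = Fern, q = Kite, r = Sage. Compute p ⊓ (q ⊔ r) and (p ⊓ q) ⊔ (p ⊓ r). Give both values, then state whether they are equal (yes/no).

q ⊔ r = Kite, so p ⊓ (q ⊔ r) = Fern ⊓ Kite = Hail.
p ⊓ q = Hail and p ⊓ r = Vine, so (p ⊓ q) ⊔ (p ⊓ r) = Hail ⊔ Vine = Hail.
Equal: yes.

Hail; Hail; yes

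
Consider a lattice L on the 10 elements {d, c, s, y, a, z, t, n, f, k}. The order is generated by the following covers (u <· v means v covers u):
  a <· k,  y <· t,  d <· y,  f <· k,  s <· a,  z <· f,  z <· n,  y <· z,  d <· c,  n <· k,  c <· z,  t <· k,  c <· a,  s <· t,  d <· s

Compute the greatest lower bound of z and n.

Common lower bounds of {z, n}: c, d, y, z.
The greatest among these is z.

z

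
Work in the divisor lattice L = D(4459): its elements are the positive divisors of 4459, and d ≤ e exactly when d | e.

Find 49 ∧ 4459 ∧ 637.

In the divisibility order, the meet is the greatest common divisor: gcd(49, 4459, 637) = 49.

49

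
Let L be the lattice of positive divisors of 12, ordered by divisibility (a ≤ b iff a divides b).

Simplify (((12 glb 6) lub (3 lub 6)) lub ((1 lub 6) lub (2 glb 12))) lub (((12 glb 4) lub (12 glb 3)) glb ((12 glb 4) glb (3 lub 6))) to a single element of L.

6

12 ∧ 6 = 6
3 ∨ 6 = 6
6 ∨ 6 = 6
1 ∨ 6 = 6
2 ∧ 12 = 2
6 ∨ 2 = 6
6 ∨ 6 = 6
12 ∧ 4 = 4
12 ∧ 3 = 3
4 ∨ 3 = 12
12 ∧ 4 = 4
3 ∨ 6 = 6
4 ∧ 6 = 2
12 ∧ 2 = 2
6 ∨ 2 = 6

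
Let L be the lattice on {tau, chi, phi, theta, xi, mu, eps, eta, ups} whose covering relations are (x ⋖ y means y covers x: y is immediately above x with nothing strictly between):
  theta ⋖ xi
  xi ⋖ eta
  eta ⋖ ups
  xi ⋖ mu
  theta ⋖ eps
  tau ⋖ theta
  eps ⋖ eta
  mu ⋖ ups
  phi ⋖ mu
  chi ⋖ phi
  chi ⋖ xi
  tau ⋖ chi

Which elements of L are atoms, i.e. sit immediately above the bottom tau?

chi, theta

The atoms are exactly the elements that cover tau: chi, theta.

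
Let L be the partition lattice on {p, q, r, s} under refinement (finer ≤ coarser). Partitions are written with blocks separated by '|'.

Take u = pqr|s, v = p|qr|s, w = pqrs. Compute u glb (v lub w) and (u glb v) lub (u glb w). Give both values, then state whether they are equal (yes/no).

v lub w = pqrs, so u glb (v lub w) = pqr|s glb pqrs = pqr|s.
u glb v = p|qr|s and u glb w = pqr|s, so (u glb v) lub (u glb w) = p|qr|s lub pqr|s = pqr|s.
Equal: yes.

pqr|s; pqr|s; yes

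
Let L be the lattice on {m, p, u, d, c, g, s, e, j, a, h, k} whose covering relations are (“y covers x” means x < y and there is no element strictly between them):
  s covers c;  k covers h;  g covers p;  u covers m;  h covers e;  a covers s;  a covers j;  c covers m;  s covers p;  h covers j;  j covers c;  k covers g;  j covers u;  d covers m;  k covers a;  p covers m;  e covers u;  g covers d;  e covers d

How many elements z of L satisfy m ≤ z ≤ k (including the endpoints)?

12

The interval [m, k] = {a, c, d, e, g, h, j, k, m, p, s, u}, which has 12 elements.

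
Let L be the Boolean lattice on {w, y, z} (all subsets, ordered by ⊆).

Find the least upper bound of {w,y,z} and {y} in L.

{w,y,z}

Under ⊆, join is union: {w,y,z} ∪ {y} = {w,y,z}.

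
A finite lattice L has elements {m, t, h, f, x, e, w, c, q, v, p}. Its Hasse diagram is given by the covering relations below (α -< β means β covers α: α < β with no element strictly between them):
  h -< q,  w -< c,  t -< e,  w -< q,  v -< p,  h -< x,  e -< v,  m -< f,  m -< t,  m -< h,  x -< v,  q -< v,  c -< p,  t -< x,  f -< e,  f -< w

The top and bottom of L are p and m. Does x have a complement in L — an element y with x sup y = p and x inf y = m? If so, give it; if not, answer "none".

Need y with x ∨ y = p and x ∧ y = m.
Checking each element gives: c.

c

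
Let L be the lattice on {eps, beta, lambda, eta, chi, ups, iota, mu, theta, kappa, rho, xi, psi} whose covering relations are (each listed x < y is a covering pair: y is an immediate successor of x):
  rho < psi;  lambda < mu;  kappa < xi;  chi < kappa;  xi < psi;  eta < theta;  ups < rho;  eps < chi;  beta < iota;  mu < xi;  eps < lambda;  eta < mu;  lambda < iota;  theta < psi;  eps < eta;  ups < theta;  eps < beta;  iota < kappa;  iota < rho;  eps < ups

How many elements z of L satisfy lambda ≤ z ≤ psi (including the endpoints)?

The interval [lambda, psi] = {iota, kappa, lambda, mu, psi, rho, xi}, which has 7 elements.

7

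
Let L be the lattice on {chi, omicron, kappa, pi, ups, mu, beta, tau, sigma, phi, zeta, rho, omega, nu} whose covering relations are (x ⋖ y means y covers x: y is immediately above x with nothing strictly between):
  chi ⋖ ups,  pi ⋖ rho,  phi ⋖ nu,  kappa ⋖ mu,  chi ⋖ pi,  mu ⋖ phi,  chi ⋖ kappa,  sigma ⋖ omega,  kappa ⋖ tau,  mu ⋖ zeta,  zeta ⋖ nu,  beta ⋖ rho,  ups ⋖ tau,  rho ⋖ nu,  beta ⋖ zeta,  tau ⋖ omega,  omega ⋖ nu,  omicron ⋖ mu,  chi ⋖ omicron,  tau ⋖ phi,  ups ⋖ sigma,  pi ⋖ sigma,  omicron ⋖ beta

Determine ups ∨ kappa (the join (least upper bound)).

tau

Common upper bounds of {ups, kappa}: nu, omega, phi, tau.
The least among these is tau.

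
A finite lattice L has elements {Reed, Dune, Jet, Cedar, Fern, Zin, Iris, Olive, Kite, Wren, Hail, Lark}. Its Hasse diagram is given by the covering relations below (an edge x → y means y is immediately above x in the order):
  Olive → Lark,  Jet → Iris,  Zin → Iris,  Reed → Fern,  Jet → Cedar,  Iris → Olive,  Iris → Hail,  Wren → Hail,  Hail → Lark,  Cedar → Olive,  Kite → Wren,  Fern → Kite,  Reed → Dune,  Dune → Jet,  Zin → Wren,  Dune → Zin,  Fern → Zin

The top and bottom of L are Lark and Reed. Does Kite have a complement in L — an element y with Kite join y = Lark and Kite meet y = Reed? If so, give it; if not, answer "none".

Need y with Kite ∨ y = Lark and Kite ∧ y = Reed.
Checking each element gives: Cedar.

Cedar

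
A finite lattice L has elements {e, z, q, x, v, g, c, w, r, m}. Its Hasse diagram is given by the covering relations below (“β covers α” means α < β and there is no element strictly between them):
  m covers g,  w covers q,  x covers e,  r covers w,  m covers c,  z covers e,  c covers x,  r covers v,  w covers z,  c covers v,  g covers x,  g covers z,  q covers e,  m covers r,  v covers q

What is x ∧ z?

e

Common lower bounds of {x, z}: e.
The greatest among these is e.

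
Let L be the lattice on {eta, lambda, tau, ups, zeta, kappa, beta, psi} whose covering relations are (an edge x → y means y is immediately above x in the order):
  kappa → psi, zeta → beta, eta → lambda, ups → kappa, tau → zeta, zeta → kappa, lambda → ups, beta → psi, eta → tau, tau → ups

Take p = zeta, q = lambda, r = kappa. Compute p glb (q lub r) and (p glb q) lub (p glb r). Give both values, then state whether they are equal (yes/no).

zeta; zeta; yes

q lub r = kappa, so p glb (q lub r) = zeta glb kappa = zeta.
p glb q = eta and p glb r = zeta, so (p glb q) lub (p glb r) = eta lub zeta = zeta.
Equal: yes.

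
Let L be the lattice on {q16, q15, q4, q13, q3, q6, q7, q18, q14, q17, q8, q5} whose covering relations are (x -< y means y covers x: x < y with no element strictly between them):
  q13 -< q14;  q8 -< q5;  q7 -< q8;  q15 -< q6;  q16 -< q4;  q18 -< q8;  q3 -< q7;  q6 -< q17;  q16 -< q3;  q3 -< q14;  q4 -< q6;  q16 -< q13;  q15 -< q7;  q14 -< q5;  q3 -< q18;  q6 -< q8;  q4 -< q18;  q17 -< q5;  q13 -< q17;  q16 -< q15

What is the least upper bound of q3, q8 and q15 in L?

q8

Common upper bounds of {q3, q8, q15}: q5, q8.
The least among these is q8.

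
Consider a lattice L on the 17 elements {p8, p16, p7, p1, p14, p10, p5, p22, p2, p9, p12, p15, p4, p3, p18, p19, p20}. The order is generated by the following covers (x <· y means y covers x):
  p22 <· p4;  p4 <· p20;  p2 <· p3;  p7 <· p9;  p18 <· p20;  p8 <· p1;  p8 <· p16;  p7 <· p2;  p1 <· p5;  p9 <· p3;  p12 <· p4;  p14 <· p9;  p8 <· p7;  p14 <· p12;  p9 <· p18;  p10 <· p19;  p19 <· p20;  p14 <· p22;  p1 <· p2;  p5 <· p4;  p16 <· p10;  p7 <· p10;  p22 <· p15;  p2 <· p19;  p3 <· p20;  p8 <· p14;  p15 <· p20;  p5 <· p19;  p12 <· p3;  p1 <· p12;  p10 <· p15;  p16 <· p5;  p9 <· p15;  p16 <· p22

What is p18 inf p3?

p9

Common lower bounds of {p18, p3}: p14, p7, p8, p9.
The greatest among these is p9.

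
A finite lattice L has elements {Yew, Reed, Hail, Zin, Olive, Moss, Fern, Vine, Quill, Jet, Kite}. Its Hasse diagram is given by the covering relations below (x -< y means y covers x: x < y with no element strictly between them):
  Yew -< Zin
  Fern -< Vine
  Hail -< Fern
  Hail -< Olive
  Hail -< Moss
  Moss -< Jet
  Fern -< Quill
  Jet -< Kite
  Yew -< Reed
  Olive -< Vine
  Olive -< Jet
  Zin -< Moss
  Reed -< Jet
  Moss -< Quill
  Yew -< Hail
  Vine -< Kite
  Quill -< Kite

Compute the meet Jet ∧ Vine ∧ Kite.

Common lower bounds of {Jet, Vine, Kite}: Hail, Olive, Yew.
The greatest among these is Olive.

Olive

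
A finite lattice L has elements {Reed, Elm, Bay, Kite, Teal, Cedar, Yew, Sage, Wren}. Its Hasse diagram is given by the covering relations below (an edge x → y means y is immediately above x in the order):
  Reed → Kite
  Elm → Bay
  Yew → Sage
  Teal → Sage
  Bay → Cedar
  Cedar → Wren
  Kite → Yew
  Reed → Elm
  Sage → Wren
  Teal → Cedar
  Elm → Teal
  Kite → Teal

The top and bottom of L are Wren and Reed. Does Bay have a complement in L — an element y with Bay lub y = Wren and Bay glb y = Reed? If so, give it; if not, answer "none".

Need y with Bay ∨ y = Wren and Bay ∧ y = Reed.
Checking each element gives: Yew.

Yew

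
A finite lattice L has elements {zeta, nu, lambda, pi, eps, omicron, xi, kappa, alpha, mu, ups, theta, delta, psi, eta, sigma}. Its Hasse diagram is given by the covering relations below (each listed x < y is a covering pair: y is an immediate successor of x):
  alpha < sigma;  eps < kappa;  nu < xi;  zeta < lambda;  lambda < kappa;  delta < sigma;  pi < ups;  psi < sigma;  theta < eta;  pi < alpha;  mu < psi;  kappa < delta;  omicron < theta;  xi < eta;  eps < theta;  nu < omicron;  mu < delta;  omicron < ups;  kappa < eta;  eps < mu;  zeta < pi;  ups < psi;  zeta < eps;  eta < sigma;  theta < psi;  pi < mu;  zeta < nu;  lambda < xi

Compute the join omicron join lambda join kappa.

eta

Common upper bounds of {omicron, lambda, kappa}: eta, sigma.
The least among these is eta.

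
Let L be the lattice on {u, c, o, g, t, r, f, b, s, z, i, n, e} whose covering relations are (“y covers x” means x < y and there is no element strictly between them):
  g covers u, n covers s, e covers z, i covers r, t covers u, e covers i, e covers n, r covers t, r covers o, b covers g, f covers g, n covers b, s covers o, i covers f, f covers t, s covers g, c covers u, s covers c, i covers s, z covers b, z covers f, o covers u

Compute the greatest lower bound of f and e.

Common lower bounds of {f, e}: f, g, t, u.
The greatest among these is f.

f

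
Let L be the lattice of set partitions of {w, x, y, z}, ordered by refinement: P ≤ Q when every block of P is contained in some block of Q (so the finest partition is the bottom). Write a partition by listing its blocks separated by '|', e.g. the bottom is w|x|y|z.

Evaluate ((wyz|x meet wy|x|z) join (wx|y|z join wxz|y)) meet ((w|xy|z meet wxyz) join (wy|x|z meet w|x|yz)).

wyz|x ∧ wy|x|z = wy|x|z
wx|y|z ∨ wxz|y = wxz|y
wy|x|z ∨ wxz|y = wxyz
w|xy|z ∧ wxyz = w|xy|z
wy|x|z ∧ w|x|yz = w|x|y|z
w|xy|z ∨ w|x|y|z = w|xy|z
wxyz ∧ w|xy|z = w|xy|z

w|xy|z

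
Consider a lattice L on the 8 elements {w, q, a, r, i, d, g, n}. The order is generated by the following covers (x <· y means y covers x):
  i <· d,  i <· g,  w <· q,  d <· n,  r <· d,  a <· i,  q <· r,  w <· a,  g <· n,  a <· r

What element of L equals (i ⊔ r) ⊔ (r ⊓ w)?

i ∨ r = d
r ∧ w = w
d ∨ w = d

d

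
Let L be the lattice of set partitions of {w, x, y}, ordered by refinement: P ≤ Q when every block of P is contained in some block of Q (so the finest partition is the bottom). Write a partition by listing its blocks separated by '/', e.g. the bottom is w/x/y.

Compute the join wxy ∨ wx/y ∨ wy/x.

The join of wxy, wx/y, wy/x merges any blocks that overlap across the partitions, giving wxy.

wxy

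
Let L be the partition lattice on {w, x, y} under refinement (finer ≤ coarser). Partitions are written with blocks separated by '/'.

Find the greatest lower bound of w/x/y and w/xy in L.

The meet (common refinement) of w/x/y and w/xy intersects blocks pairwise, giving w/x/y.

w/x/y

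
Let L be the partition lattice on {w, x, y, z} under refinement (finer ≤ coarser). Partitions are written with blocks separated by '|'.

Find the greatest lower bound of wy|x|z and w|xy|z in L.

w|x|y|z

The meet (common refinement) of wy|x|z and w|xy|z intersects blocks pairwise, giving w|x|y|z.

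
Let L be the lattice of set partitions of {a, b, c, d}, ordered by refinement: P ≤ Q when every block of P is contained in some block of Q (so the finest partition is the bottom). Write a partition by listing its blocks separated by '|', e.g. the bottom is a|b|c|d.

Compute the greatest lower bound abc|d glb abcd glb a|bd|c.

Common lower bounds of {abc|d, abcd, a|bd|c}: a|b|c|d.
The greatest among these is a|b|c|d.

a|b|c|d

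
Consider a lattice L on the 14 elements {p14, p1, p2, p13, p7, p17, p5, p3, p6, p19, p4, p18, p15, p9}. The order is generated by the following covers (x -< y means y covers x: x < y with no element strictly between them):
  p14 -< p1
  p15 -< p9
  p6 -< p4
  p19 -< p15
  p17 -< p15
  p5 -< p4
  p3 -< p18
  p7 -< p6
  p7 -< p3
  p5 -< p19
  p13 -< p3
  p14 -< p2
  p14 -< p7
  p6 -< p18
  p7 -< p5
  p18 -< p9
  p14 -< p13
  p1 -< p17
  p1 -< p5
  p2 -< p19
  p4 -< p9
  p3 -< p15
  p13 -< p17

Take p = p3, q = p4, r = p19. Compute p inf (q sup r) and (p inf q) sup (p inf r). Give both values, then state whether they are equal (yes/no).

p3; p7; no

q sup r = p9, so p inf (q sup r) = p3 inf p9 = p3.
p inf q = p7 and p inf r = p7, so (p inf q) sup (p inf r) = p7 sup p7 = p7.
Equal: no.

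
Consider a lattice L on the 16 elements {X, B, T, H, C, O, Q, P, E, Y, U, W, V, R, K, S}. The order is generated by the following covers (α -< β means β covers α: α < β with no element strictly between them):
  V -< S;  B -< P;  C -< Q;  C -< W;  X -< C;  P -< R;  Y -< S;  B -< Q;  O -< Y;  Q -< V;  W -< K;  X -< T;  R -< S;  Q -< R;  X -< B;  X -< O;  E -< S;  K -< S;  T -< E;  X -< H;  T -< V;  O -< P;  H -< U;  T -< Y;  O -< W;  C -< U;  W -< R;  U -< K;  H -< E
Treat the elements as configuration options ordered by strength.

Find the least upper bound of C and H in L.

U

Common upper bounds of {C, H}: K, S, U.
The least among these is U.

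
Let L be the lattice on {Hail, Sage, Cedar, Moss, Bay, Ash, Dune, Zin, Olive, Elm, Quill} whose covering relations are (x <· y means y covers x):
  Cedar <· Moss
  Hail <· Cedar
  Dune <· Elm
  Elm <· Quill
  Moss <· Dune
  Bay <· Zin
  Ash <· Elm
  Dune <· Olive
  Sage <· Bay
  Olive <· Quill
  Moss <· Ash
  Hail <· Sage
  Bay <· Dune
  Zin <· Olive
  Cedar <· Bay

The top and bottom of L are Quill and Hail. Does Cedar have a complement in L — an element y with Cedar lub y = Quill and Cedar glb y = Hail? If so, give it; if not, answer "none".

none

For every candidate y, either Cedar ∨ y ≠ Quill or Cedar ∧ y ≠ Hail; no complement exists.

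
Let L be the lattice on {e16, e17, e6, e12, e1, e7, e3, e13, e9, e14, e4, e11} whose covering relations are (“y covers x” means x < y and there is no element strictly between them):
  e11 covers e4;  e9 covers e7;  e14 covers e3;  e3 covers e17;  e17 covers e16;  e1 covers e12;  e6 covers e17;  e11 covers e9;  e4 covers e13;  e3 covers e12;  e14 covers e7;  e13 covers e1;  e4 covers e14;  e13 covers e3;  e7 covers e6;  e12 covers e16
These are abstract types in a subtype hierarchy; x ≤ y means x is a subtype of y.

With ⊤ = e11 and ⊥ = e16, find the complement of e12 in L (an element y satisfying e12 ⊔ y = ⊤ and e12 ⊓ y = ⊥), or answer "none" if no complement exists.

e9

Need y with e12 ∨ y = e11 and e12 ∧ y = e16.
Checking each element gives: e9.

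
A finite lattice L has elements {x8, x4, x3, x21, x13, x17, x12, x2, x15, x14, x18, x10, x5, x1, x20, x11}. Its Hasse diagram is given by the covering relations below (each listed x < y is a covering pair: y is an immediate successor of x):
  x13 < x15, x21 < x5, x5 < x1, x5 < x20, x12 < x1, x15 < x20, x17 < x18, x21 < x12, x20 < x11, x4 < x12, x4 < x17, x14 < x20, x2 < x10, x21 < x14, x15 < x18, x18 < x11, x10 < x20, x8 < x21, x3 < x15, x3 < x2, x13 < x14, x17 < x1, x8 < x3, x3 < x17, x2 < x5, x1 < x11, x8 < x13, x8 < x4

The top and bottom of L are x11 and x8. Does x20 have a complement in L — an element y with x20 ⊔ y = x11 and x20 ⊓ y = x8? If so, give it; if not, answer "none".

x4

Need y with x20 ∨ y = x11 and x20 ∧ y = x8.
Checking each element gives: x4.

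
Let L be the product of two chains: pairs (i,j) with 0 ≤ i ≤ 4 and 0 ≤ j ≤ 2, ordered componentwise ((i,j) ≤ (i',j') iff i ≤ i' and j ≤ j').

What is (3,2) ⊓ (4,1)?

Common lower bounds of {(3,2), (4,1)}: (0,0), (0,1), (1,0), (1,1), (2,0), (2,1), (3,0), (3,1).
The greatest among these is (3,1).

(3,1)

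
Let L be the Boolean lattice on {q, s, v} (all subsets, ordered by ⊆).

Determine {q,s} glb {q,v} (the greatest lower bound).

Under ⊆, meet is intersection: {q,s} ∩ {q,v} = {q}.

{q}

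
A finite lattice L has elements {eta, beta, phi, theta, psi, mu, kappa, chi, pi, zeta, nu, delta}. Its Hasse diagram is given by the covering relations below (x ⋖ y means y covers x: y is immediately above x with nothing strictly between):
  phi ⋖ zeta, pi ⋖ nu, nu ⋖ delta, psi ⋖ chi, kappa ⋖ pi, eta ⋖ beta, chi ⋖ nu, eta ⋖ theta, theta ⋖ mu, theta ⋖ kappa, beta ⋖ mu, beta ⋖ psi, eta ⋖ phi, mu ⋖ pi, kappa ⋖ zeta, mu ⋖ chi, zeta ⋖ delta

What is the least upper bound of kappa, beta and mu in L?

Common upper bounds of {kappa, beta, mu}: delta, nu, pi.
The least among these is pi.

pi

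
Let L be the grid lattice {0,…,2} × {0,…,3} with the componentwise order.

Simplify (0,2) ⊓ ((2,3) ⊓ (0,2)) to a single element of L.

(0,2)

(2,3) ∧ (0,2) = (0,2)
(0,2) ∧ (0,2) = (0,2)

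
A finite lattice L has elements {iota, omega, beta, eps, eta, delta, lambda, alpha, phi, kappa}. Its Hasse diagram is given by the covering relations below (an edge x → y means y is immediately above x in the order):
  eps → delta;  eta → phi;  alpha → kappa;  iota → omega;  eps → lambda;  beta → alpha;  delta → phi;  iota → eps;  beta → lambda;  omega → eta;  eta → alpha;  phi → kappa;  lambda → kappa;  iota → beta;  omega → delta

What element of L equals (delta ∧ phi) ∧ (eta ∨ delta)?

delta

delta ∧ phi = delta
eta ∨ delta = phi
delta ∧ phi = delta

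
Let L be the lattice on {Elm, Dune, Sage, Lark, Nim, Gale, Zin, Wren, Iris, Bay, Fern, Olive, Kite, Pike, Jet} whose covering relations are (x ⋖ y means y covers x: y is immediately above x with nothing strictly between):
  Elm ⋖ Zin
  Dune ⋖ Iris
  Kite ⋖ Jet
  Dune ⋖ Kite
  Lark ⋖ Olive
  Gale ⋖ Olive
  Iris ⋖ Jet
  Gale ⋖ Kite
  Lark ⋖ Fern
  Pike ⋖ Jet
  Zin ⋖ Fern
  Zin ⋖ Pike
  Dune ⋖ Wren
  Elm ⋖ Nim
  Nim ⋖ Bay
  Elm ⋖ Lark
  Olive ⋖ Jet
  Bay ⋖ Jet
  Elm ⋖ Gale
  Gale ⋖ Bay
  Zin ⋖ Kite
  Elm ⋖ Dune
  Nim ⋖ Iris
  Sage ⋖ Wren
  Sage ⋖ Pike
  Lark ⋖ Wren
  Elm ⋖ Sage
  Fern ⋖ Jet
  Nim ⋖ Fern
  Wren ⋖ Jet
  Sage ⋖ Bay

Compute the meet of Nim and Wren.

Elm

Common lower bounds of {Nim, Wren}: Elm.
The greatest among these is Elm.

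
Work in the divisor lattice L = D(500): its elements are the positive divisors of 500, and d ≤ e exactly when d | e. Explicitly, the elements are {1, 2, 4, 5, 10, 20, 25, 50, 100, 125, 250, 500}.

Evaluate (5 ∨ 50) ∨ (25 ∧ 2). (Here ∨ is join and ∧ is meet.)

50

5 ∨ 50 = 50
25 ∧ 2 = 1
50 ∨ 1 = 50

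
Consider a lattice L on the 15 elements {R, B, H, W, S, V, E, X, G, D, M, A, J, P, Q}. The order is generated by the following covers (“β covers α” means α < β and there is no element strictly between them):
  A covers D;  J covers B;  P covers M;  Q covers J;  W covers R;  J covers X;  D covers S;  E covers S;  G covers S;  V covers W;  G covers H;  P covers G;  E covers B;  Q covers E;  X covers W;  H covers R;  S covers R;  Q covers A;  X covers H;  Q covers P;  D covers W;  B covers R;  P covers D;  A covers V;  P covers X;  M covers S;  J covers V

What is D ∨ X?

P

Common upper bounds of {D, X}: P, Q.
The least among these is P.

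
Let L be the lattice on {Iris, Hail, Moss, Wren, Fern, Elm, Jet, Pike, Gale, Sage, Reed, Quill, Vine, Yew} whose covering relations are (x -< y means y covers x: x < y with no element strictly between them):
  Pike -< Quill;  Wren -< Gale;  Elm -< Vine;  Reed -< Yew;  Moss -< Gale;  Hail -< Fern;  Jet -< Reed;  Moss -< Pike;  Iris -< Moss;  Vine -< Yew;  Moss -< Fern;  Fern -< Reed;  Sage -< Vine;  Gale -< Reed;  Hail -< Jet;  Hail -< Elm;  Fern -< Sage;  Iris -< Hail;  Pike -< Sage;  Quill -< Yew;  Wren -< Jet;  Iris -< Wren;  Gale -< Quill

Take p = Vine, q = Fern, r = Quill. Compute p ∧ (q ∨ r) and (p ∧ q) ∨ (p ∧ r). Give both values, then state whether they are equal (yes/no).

Vine; Sage; no

q ∨ r = Yew, so p ∧ (q ∨ r) = Vine ∧ Yew = Vine.
p ∧ q = Fern and p ∧ r = Pike, so (p ∧ q) ∨ (p ∧ r) = Fern ∨ Pike = Sage.
Equal: no.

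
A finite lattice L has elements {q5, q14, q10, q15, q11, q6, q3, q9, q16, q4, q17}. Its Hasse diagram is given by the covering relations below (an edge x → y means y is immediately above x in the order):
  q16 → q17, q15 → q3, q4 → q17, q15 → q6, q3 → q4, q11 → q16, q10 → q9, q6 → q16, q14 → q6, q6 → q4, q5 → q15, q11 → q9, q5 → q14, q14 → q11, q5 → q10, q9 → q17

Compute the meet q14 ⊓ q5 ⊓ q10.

Common lower bounds of {q14, q5, q10}: q5.
The greatest among these is q5.

q5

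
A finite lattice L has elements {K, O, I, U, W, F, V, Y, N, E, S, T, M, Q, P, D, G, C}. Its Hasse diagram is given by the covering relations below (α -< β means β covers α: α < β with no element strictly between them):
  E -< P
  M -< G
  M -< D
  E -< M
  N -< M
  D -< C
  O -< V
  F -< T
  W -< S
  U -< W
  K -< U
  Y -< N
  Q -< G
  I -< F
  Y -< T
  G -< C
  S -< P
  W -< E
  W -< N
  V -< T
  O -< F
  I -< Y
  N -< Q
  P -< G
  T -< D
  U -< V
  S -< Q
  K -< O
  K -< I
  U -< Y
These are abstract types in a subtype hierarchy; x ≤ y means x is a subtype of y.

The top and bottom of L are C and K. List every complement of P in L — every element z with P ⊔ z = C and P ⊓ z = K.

F, O

Need z with P ∨ z = C and P ∧ z = K.
Checking each element gives: F, O.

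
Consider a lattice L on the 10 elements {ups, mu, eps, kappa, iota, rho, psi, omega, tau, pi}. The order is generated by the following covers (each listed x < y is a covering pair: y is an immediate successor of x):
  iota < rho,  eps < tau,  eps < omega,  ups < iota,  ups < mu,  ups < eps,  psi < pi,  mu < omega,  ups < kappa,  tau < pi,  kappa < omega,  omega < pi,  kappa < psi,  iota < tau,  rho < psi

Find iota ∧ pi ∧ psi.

iota

Common lower bounds of {iota, pi, psi}: iota, ups.
The greatest among these is iota.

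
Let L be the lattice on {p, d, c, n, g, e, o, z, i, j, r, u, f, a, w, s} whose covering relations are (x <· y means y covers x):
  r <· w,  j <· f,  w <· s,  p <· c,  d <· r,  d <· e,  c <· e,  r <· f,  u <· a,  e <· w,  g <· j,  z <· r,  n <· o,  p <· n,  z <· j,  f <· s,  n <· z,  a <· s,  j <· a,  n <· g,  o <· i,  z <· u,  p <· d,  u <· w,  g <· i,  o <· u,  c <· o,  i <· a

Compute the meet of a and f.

Common lower bounds of {a, f}: g, j, n, p, z.
The greatest among these is j.

j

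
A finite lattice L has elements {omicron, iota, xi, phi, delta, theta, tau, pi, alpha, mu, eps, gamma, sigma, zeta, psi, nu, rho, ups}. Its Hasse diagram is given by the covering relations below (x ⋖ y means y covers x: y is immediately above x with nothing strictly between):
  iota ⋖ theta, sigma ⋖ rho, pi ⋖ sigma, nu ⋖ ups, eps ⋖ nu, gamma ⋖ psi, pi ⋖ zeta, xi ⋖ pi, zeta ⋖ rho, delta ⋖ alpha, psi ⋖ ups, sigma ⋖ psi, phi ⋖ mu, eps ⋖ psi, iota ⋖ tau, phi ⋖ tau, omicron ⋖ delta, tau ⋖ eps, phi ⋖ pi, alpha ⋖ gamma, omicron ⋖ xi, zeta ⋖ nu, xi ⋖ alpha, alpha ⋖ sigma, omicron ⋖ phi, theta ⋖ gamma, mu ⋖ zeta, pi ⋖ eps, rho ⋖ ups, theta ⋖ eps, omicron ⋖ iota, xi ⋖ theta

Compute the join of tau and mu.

nu

Common upper bounds of {tau, mu}: nu, ups.
The least among these is nu.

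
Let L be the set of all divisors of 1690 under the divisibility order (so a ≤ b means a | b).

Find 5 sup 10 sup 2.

Common upper bounds of {5, 10, 2}: 10, 130, 1690.
The least among these is 10.

10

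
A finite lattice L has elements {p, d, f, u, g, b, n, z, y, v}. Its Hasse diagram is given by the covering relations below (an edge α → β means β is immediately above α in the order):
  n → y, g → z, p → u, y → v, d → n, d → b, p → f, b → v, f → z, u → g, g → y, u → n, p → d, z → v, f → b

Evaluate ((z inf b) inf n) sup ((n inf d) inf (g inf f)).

z ∧ b = f
f ∧ n = p
n ∧ d = d
g ∧ f = p
d ∧ p = p
p ∨ p = p

p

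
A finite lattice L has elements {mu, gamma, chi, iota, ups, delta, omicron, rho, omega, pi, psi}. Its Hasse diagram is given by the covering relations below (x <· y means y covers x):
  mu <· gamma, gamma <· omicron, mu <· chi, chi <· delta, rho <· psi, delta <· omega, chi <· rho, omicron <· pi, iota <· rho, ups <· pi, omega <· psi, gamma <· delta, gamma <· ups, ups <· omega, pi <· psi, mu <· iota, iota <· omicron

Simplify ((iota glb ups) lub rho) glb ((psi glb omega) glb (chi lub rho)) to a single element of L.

chi

iota ∧ ups = mu
mu ∨ rho = rho
psi ∧ omega = omega
chi ∨ rho = rho
omega ∧ rho = chi
rho ∧ chi = chi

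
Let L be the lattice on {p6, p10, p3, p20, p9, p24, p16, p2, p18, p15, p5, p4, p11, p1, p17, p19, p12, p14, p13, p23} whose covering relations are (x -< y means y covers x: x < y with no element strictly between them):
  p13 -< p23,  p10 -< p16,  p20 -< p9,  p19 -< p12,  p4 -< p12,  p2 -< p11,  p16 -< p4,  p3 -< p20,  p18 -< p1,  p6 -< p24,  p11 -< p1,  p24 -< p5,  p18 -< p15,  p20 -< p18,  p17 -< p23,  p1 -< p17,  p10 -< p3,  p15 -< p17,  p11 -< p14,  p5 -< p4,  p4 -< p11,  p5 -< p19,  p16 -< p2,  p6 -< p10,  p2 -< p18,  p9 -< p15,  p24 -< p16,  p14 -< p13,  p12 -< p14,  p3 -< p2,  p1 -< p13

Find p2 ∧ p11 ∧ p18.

p2

Common lower bounds of {p2, p11, p18}: p10, p16, p2, p24, p3, p6.
The greatest among these is p2.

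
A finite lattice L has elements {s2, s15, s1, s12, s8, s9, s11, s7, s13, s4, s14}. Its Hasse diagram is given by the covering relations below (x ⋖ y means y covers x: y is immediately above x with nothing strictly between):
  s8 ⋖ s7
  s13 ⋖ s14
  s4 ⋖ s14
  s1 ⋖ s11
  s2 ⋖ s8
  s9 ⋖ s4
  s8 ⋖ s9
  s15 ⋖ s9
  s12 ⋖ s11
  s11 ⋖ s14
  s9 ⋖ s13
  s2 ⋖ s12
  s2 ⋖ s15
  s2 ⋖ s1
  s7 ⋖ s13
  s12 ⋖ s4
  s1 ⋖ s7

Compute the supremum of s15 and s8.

s9

Common upper bounds of {s15, s8}: s13, s14, s4, s9.
The least among these is s9.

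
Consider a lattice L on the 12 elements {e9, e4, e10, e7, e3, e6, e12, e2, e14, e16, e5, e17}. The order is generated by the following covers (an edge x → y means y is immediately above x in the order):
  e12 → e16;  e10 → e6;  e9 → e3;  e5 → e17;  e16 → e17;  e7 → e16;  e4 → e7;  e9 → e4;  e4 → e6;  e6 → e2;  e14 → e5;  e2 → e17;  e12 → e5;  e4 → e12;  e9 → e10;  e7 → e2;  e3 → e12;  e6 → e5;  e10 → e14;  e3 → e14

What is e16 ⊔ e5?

Common upper bounds of {e16, e5}: e17.
The least among these is e17.

e17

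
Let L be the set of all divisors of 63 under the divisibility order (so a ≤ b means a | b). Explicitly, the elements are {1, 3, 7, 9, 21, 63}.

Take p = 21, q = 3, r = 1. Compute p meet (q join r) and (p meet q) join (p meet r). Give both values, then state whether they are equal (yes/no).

3; 3; yes

q join r = 3, so p meet (q join r) = 21 meet 3 = 3.
p meet q = 3 and p meet r = 1, so (p meet q) join (p meet r) = 3 join 1 = 3.
Equal: yes.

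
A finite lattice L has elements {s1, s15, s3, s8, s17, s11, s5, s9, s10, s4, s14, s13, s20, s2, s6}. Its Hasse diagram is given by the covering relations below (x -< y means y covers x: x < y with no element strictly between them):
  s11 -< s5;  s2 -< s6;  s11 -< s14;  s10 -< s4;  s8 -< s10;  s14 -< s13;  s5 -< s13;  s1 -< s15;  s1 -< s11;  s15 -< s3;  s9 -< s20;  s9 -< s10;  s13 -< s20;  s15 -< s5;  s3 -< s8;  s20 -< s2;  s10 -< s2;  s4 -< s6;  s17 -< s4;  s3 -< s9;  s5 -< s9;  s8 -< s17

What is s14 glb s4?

s11

Common lower bounds of {s14, s4}: s1, s11.
The greatest among these is s11.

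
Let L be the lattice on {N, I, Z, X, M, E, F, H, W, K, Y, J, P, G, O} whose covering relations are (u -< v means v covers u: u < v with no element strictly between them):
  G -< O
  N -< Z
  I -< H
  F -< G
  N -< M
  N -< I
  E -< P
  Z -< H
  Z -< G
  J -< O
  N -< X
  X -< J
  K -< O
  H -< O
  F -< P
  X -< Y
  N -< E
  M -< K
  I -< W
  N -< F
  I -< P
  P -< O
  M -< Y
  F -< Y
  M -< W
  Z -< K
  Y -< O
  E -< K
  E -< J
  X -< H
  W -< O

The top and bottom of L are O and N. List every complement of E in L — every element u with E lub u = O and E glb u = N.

G, H, W, Y

Need u with E ∨ u = O and E ∧ u = N.
Checking each element gives: G, H, W, Y.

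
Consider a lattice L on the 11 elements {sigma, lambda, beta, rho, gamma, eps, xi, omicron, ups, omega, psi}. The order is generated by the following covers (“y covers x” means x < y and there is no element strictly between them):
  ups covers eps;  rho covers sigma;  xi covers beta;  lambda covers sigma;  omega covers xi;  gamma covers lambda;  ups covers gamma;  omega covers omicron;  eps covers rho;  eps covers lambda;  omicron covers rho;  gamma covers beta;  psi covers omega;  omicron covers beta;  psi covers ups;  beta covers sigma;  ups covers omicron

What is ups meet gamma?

Common lower bounds of {ups, gamma}: beta, gamma, lambda, sigma.
The greatest among these is gamma.

gamma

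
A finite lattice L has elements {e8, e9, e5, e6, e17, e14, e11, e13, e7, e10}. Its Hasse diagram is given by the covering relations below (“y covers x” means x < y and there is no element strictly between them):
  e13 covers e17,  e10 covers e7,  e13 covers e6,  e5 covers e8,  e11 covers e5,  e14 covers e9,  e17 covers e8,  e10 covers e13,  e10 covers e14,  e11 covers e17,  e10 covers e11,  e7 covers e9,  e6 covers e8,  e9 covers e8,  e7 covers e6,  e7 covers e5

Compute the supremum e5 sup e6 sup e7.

e7

Common upper bounds of {e5, e6, e7}: e10, e7.
The least among these is e7.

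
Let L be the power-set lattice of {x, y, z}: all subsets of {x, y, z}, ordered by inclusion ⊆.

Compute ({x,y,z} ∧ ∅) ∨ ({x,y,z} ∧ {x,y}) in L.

{x,y}

{x,y,z} ∧ ∅ = ∅
{x,y,z} ∧ {x,y} = {x,y}
∅ ∨ {x,y} = {x,y}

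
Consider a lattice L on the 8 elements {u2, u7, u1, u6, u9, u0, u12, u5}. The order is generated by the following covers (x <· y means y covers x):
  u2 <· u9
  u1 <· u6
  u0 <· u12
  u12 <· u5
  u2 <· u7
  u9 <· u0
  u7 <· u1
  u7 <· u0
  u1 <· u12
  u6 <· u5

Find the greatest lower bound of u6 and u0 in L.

u7

Common lower bounds of {u6, u0}: u2, u7.
The greatest among these is u7.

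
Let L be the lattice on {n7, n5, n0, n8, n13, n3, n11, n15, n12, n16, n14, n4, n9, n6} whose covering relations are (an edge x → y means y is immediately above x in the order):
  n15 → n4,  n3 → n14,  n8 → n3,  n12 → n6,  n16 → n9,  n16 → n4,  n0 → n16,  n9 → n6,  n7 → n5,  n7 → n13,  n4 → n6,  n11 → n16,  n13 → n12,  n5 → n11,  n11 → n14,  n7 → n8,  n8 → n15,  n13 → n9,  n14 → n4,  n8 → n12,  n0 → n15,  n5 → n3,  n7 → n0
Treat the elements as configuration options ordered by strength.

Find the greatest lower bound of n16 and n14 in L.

Common lower bounds of {n16, n14}: n11, n5, n7.
The greatest among these is n11.

n11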